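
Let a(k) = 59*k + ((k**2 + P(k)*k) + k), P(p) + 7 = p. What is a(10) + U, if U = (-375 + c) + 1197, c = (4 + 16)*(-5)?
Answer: 1452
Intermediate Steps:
P(p) = -7 + p
c = -100 (c = 20*(-5) = -100)
a(k) = k**2 + 60*k + k*(-7 + k) (a(k) = 59*k + ((k**2 + (-7 + k)*k) + k) = 59*k + ((k**2 + k*(-7 + k)) + k) = 59*k + (k + k**2 + k*(-7 + k)) = k**2 + 60*k + k*(-7 + k))
U = 722 (U = (-375 - 100) + 1197 = -475 + 1197 = 722)
a(10) + U = 10*(53 + 2*10) + 722 = 10*(53 + 20) + 722 = 10*73 + 722 = 730 + 722 = 1452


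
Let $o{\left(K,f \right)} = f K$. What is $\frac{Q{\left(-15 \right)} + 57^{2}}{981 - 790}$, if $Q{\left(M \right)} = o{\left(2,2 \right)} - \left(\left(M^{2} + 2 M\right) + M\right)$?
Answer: $\frac{3073}{191} \approx 16.089$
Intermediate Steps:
$o{\left(K,f \right)} = K f$
$Q{\left(M \right)} = 4 - M^{2} - 3 M$ ($Q{\left(M \right)} = 2 \cdot 2 - \left(\left(M^{2} + 2 M\right) + M\right) = 4 - \left(M^{2} + 3 M\right) = 4 - M^{2} - 3 M$)
$\frac{Q{\left(-15 \right)} + 57^{2}}{981 - 790} = \frac{\left(4 - \left(-15\right)^{2} - -45\right) + 57^{2}}{981 - 790} = \frac{\left(4 - 225 + 45\right) + 3249}{191} = \left(\left(4 - 225 + 45\right) + 3249\right) \frac{1}{191} = \left(-176 + 3249\right) \frac{1}{191} = 3073 \cdot \frac{1}{191} = \frac{3073}{191}$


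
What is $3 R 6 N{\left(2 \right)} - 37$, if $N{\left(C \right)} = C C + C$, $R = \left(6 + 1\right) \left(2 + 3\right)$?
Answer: $3743$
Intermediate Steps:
$R = 35$ ($R = 7 \cdot 5 = 35$)
$N{\left(C \right)} = C + C^{2}$ ($N{\left(C \right)} = C^{2} + C = C + C^{2}$)
$3 R 6 N{\left(2 \right)} - 37 = 3 \cdot 35 \cdot 6 \cdot 2 \left(1 + 2\right) - 37 = 105 \cdot 6 \cdot 2 \cdot 3 - 37 = 630 \cdot 6 - 37 = 3780 - 37 = 3743$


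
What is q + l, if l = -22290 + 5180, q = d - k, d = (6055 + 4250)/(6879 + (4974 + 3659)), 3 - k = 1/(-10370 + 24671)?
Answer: -542307301477/31691016 ≈ -17112.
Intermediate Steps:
k = 42902/14301 (k = 3 - 1/(-10370 + 24671) = 3 - 1/14301 = 42902/14301 ≈ 2.9999)
d = 10305/15512 (d = 10305/(6879 + 8633) = 10305/15512 ≈ 0.66432)
q = -74017717/31691016 (q = 10305/15512 - 1*42902/14301 = 10305/15512 - 42902/14301 = -74017717/31691016 ≈ -2.3356)
l = -17110
q + l = -74017717/31691016 - 17110 = -542307301477/31691016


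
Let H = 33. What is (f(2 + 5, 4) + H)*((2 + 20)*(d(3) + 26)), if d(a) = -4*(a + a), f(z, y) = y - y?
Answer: 1452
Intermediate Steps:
f(z, y) = 0
d(a) = -8*a
(f(2 + 5, 4) + H)*((2 + 20)*(d(3) + 26)) = (0 + 33)*((2 + 20)*(-8*3 + 26)) = 33*(22*(-24 + 26)) = 33*(22*2) = 33*44 = 1452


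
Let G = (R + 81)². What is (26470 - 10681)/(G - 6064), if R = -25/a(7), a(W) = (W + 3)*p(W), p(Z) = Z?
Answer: 1031548/28699 ≈ 35.944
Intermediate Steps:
a(W) = W*(3 + W) (a(W) = (W + 3)*W = (3 + W)*W = W*(3 + W))
R = -5/14 (R = -25*1/(7*(3 + 7)) = -25/(7*10) = -25/70 = -25*1/70 = -5/14 ≈ -0.35714)
G = 1274641/196 (G = (-5/14 + 81)² = (1129/14)² = 1274641/196 ≈ 6503.3)
(26470 - 10681)/(G - 6064) = (26470 - 10681)/(1274641/196 - 6064) = 15789/(86097/196) = 15789*(196/86097) = 1031548/28699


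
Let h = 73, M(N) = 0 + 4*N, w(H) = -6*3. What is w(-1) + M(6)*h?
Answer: 1734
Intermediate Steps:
w(H) = -18
M(N) = 4*N
w(-1) + M(6)*h = -18 + (4*6)*73 = -18 + 24*73 = -18 + 1752 = 1734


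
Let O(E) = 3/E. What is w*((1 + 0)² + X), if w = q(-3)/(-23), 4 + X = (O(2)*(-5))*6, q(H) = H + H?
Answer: -288/23 ≈ -12.522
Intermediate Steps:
q(H) = 2*H
X = -49 (X = -4 + ((3/2)*(-5))*6 = -4 - 15/2*6 = -4 - 45 = -49)
w = 6/23 (w = (2*(-3))/(-23) = -6*(-1/23) = 6/23 ≈ 0.26087)
w*((1 + 0)² + X) = 6*((1 + 0)² - 49)/23 = 6*(1² - 49)/23 = 6*(1 - 49)/23 = (6/23)*(-48) = -288/23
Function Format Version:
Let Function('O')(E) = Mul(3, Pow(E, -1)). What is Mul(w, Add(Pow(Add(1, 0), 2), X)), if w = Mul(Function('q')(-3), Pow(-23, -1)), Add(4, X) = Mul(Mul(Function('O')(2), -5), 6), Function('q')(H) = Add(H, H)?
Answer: Rational(-288, 23) ≈ -12.522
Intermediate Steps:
Function('q')(H) = Mul(2, H)
X = -49 (X = Add(-4, Mul(Mul(Mul(3, Pow(2, -1)), -5), 6)) = Add(-4, Mul(Mul(Mul(3, Rational(1, 2)), -5), 6)) = Add(-4, Mul(Mul(Rational(3, 2), -5), 6)) = Add(-4, Mul(Rational(-15, 2), 6)) = Add(-4, -45) = -49)
w = Rational(6, 23) (w = Mul(Mul(2, -3), Pow(-23, -1)) = Mul(-6, Rational(-1, 23)) = Rational(6, 23) ≈ 0.26087)
Mul(w, Add(Pow(Add(1, 0), 2), X)) = Mul(Rational(6, 23), Add(Pow(Add(1, 0), 2), -49)) = Mul(Rational(6, 23), Add(Pow(1, 2), -49)) = Mul(Rational(6, 23), Add(1, -49)) = Mul(Rational(6, 23), -48) = Rational(-288, 23)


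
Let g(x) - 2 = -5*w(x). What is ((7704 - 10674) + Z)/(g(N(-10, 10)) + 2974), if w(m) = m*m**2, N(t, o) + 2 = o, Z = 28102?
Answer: 6283/104 ≈ 60.413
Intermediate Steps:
N(t, o) = -2 + o
w(m) = m**3
g(x) = 2 - 5*x**3
((7704 - 10674) + Z)/(g(N(-10, 10)) + 2974) = ((7704 - 10674) + 28102)/((2 - 5*(-2 + 10)**3) + 2974) = (-2970 + 28102)/((2 - 5*8**3) + 2974) = 25132/((2 - 5*512) + 2974) = 25132/((2 - 2560) + 2974) = 25132/(-2558 + 2974) = 25132/416 = 25132*(1/416) = 6283/104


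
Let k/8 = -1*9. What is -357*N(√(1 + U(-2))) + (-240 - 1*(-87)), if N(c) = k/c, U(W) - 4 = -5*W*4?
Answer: -153 + 8568*√5/5 ≈ 3678.7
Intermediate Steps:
U(W) = 4 - 20*W (U(W) = 4 - 5*W*4 = 4 - 20*W)
k = -72 (k = 8*(-1*9) = 8*(-9) = -72)
N(c) = -72/c
-357*N(√(1 + U(-2))) + (-240 - 1*(-87)) = -(-25704)/(√(1 + (4 - 20*(-2)))) + (-240 - 1*(-87)) = -(-25704)/(√(1 + (4 + 40))) + (-240 + 87) = -(-25704)/(√(1 + 44)) - 153 = -(-25704)/(√45) - 153 = -(-25704)/(3*√5) - 153 = -(-25704)*√5/15 - 153 = -(-8568)*√5/5 - 153 = 8568*√5/5 - 153 = -153 + 8568*√5/5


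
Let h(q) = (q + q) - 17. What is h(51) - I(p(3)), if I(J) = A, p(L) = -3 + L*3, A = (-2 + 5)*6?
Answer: 67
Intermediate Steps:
h(q) = -17 + 2*q (h(q) = 2*q - 17 = -17 + 2*q)
A = 18 (A = 3*6 = 18)
p(L) = -3 + 3*L
I(J) = 18
h(51) - I(p(3)) = (-17 + 2*51) - 1*18 = (-17 + 102) - 18 = 85 - 18 = 67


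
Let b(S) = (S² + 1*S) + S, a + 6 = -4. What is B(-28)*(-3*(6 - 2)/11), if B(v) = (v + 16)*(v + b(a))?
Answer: 7488/11 ≈ 680.73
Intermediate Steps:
a = -10 (a = -6 - 4 = -10)
b(S) = S² + 2*S (b(S) = (S² + S) + S = (S + S²) + S = S² + 2*S)
B(v) = (16 + v)*(80 + v) (B(v) = (v + 16)*(v - 10*(2 - 10)) = (16 + v)*(v - 10*(-8)) = (16 + v)*(v + 80) = (16 + v)*(80 + v))
B(-28)*(-3*(6 - 2)/11) = (1280 + (-28)² + 96*(-28))*(-3*(6 - 2)/11) = (1280 + 784 - 2688)*(-3*4*(1/11)) = -(-7488)/11 = -624*(-12/11) = 7488/11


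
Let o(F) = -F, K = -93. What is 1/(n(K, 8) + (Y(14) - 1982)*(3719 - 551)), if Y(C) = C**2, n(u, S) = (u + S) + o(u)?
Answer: -1/5658040 ≈ -1.7674e-7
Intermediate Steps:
n(u, S) = S (n(u, S) = (u + S) - u = (S + u) - u = S)
1/(n(K, 8) + (Y(14) - 1982)*(3719 - 551)) = 1/(8 + (14**2 - 1982)*(3719 - 551)) = 1/(8 + (196 - 1982)*3168) = 1/(8 - 1786*3168) = 1/(8 - 5658048) = 1/(-5658040) = -1/5658040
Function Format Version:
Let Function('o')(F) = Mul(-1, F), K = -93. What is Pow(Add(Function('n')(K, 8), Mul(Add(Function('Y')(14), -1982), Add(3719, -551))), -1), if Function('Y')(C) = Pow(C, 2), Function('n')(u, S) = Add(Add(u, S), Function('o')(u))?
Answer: Rational(-1, 5658040) ≈ -1.7674e-7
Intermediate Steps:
Function('n')(u, S) = S (Function('n')(u, S) = Add(Add(u, S), Mul(-1, u)) = Add(Add(S, u), Mul(-1, u)) = S)
Pow(Add(Function('n')(K, 8), Mul(Add(Function('Y')(14), -1982), Add(3719, -551))), -1) = Pow(Add(8, Mul(Add(Pow(14, 2), -1982), Add(3719, -551))), -1) = Pow(Add(8, Mul(Add(196, -1982), 3168)), -1) = Pow(Add(8, Mul(-1786, 3168)), -1) = Pow(Add(8, -5658048), -1) = Pow(-5658040, -1) = Rational(-1, 5658040)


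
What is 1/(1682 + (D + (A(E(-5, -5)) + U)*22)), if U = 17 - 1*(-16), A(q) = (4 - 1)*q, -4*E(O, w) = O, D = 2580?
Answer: 2/10141 ≈ 0.00019722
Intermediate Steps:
E(O, w) = -O/4
A(q) = 3*q
U = 33 (U = 17 + 16 = 33)
1/(1682 + (D + (A(E(-5, -5)) + U)*22)) = 1/(1682 + (2580 + (3*(-¼*(-5)) + 33)*22)) = 1/(1682 + (2580 + (3*(5/4) + 33)*22)) = 1/(1682 + (2580 + (15/4 + 33)*22)) = 1/(1682 + (2580 + (147/4)*22)) = 1/(1682 + (2580 + 1617/2)) = 1/(1682 + 6777/2) = 1/(10141/2) = 2/10141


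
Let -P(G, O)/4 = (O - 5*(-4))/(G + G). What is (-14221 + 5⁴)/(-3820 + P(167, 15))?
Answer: 378422/106335 ≈ 3.5588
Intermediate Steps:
P(G, O) = -2*(20 + O)/G (P(G, O) = -4*(O - 5*(-4))/(G + G) = -4*(O + 20)/(2*G) = -4*(20 + O)*1/(2*G) = -2*(20 + O)/G)
(-14221 + 5⁴)/(-3820 + P(167, 15)) = (-14221 + 5⁴)/(-3820 + 2*(-20 - 1*15)/167) = (-14221 + 625)/(-3820 + 2*(1/167)*(-20 - 15)) = -13596/(-3820 + 2*(1/167)*(-35)) = -13596/(-3820 - 70/167) = -13596/(-638010/167) = -13596*(-167/638010) = 378422/106335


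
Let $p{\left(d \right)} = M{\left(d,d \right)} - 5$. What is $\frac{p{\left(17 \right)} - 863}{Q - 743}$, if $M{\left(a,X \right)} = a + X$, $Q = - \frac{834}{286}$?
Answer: $\frac{59631}{53333} \approx 1.1181$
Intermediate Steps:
$Q = - \frac{417}{143}$ ($Q = \left(-834\right) \frac{1}{286} = - \frac{417}{143} \approx -2.9161$)
$M{\left(a,X \right)} = X + a$
$p{\left(d \right)} = -5 + 2 d$ ($p{\left(d \right)} = \left(d + d\right) - 5 = 2 d - 5 = -5 + 2 d$)
$\frac{p{\left(17 \right)} - 863}{Q - 743} = \frac{\left(-5 + 2 \cdot 17\right) - 863}{- \frac{417}{143} - 743} = \frac{\left(-5 + 34\right) - 863}{- \frac{106666}{143}} = - \frac{143 \left(29 - 863\right)}{106666} = \left(- \frac{143}{106666}\right) \left(-834\right) = \frac{59631}{53333}$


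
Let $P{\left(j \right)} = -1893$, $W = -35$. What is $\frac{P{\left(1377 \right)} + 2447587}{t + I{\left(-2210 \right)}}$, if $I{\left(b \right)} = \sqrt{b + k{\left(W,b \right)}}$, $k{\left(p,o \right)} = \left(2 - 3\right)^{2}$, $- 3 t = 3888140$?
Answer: $- \frac{28527602007480}{15117632679481} - \frac{1034528562 i}{15117632679481} \approx -1.887 - 6.8432 \cdot 10^{-5} i$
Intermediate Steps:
$t = - \frac{3888140}{3}$ ($t = \left(- \frac{1}{3}\right) 3888140 = - \frac{3888140}{3} \approx -1.296 \cdot 10^{6}$)
$k{\left(p,o \right)} = 1$ ($k{\left(p,o \right)} = \left(-1\right)^{2} = 1$)
$I{\left(b \right)} = \sqrt{1 + b}$ ($I{\left(b \right)} = \sqrt{b + 1} = \sqrt{1 + b}$)
$\frac{P{\left(1377 \right)} + 2447587}{t + I{\left(-2210 \right)}} = \frac{-1893 + 2447587}{- \frac{3888140}{3} + \sqrt{1 - 2210}} = \frac{2445694}{- \frac{3888140}{3} + \sqrt{-2209}} = \frac{2445694}{- \frac{3888140}{3} + 47 i} = 2445694 \frac{9 \left(- \frac{3888140}{3} - 47 i\right)}{15117632679481} = \frac{22011246 \left(- \frac{3888140}{3} - 47 i\right)}{15117632679481}$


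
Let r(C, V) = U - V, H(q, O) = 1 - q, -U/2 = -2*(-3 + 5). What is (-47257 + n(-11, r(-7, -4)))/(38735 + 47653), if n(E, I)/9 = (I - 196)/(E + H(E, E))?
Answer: -48913/86388 ≈ -0.56620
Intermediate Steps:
U = 8 (U = -(-4)*(-3 + 5) = -(-4)*2 = -2*(-4) = 8)
r(C, V) = 8 - V
n(E, I) = -1764 + 9*I (n(E, I) = 9*((I - 196)/(E + (1 - E))) = 9*((-196 + I)/1) = 9*((-196 + I)*1) = 9*(-196 + I) = -1764 + 9*I)
(-47257 + n(-11, r(-7, -4)))/(38735 + 47653) = (-47257 + (-1764 + 9*(8 - 1*(-4))))/(38735 + 47653) = (-47257 + (-1764 + 9*(8 + 4)))/86388 = (-47257 + (-1764 + 9*12))*(1/86388) = (-47257 + (-1764 + 108))*(1/86388) = (-47257 - 1656)*(1/86388) = -48913*1/86388 = -48913/86388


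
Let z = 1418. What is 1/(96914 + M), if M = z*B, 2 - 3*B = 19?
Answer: 3/266636 ≈ 1.1251e-5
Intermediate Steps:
B = -17/3 (B = 2/3 - 1/3*19 = 2/3 - 19/3 = -17/3 ≈ -5.6667)
M = -24106/3 (M = 1418*(-17/3) = -24106/3 ≈ -8035.3)
1/(96914 + M) = 1/(96914 - 24106/3) = 1/(266636/3) = 3/266636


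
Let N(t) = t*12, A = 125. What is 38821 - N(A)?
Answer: 37321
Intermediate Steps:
N(t) = 12*t
38821 - N(A) = 38821 - 12*125 = 38821 - 1*1500 = 38821 - 1500 = 37321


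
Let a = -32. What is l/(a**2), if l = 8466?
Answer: 4233/512 ≈ 8.2676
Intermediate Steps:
l/(a**2) = 8466/((-32)**2) = 8466/1024 = 8466*(1/1024) = 4233/512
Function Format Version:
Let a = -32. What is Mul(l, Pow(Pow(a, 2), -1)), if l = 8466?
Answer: Rational(4233, 512) ≈ 8.2676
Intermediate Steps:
Mul(l, Pow(Pow(a, 2), -1)) = Mul(8466, Pow(Pow(-32, 2), -1)) = Mul(8466, Pow(1024, -1)) = Mul(8466, Rational(1, 1024)) = Rational(4233, 512)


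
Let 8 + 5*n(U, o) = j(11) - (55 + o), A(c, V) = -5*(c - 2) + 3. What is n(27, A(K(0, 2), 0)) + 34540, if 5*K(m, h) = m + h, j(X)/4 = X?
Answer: 34534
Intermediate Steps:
j(X) = 4*X
K(m, h) = h/5 + m/5 (K(m, h) = (m + h)/5 = (h + m)/5 = h/5 + m/5)
A(c, V) = 13 - 5*c (A(c, V) = -5*(-2 + c) + 3 = (10 - 5*c) + 3 = 13 - 5*c)
n(U, o) = -19/5 - o/5 (n(U, o) = -8/5 + (4*11 - (55 + o))/5 = -8/5 + (44 + (-55 - o))/5 = -8/5 + (-11 - o)/5 = -8/5 + (-11/5 - o/5) = -19/5 - o/5)
n(27, A(K(0, 2), 0)) + 34540 = (-19/5 - (13 - 5*((1/5)*2 + (1/5)*0))/5) + 34540 = (-19/5 - (13 - 5*(2/5 + 0))/5) + 34540 = (-19/5 - (13 - 5*2/5)/5) + 34540 = (-19/5 - (13 - 2)/5) + 34540 = (-19/5 - 1/5*11) + 34540 = (-19/5 - 11/5) + 34540 = -6 + 34540 = 34534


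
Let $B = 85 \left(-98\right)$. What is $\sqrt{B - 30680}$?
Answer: $i \sqrt{39010} \approx 197.51 i$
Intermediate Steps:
$B = -8330$
$\sqrt{B - 30680} = \sqrt{-8330 - 30680} = \sqrt{-39010} = i \sqrt{39010}$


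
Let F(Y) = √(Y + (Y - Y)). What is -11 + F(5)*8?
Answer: -11 + 8*√5 ≈ 6.8885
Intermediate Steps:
F(Y) = √Y (F(Y) = √(Y + 0) = √Y)
-11 + F(5)*8 = -11 + √5*8 = -11 + 8*√5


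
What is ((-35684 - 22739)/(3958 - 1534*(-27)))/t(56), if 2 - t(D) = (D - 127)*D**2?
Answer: -58423/10103329408 ≈ -5.7826e-6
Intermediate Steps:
t(D) = 2 - D**2*(-127 + D) (t(D) = 2 - (D - 127)*D**2 = 2 - (-127 + D)*D**2 = 2 - D**2*(-127 + D))
((-35684 - 22739)/(3958 - 1534*(-27)))/t(56) = ((-35684 - 22739)/(3958 - 1534*(-27)))/(2 - 1*56**3 + 127*56**2) = (-58423/(3958 + 41418))/(2 - 1*175616 + 127*3136) = (-58423/45376)/(2 - 175616 + 398272) = -58423*1/45376/222658 = -58423/45376*1/222658 = -58423/10103329408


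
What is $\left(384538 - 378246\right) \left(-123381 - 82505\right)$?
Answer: $-1295434712$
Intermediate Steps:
$\left(384538 - 378246\right) \left(-123381 - 82505\right) = 6292 \left(-205886\right) = -1295434712$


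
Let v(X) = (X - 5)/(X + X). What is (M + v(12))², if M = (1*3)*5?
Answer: 134689/576 ≈ 233.83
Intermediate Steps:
v(X) = (-5 + X)/(2*X) (v(X) = (-5 + X)/((2*X)) = (-5 + X)*(1/(2*X)) = (-5 + X)/(2*X))
M = 15 (M = 3*5 = 15)
(M + v(12))² = (15 + (½)*(-5 + 12)/12)² = (15 + (½)*(1/12)*7)² = (15 + 7/24)² = (367/24)² = 134689/576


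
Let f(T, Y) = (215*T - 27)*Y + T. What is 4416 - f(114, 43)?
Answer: -1048467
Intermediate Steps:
f(T, Y) = T + Y*(-27 + 215*T) (f(T, Y) = (-27 + 215*T)*Y + T = Y*(-27 + 215*T) + T = T + Y*(-27 + 215*T))
4416 - f(114, 43) = 4416 - (114 - 27*43 + 215*114*43) = 4416 - (114 - 1161 + 1053930) = 4416 - 1*1052883 = 4416 - 1052883 = -1048467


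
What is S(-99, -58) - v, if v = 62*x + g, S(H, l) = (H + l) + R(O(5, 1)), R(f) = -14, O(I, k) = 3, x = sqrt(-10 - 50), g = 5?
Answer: -176 - 124*I*sqrt(15) ≈ -176.0 - 480.25*I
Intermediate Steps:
x = 2*I*sqrt(15) (x = sqrt(-60) = 2*I*sqrt(15) ≈ 7.746*I)
S(H, l) = -14 + H + l (S(H, l) = (H + l) - 14 = -14 + H + l)
v = 5 + 124*I*sqrt(15) (v = 62*(2*I*sqrt(15)) + 5 = 124*I*sqrt(15) + 5 = 5 + 124*I*sqrt(15) ≈ 5.0 + 480.25*I)
S(-99, -58) - v = (-14 - 99 - 58) - (5 + 124*I*sqrt(15)) = -171 + (-5 - 124*I*sqrt(15)) = -176 - 124*I*sqrt(15)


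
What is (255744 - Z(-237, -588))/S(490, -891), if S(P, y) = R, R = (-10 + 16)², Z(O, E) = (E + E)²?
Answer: -31312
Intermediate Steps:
Z(O, E) = 4*E² (Z(O, E) = (2*E)² = 4*E²)
R = 36 (R = 6² = 36)
S(P, y) = 36
(255744 - Z(-237, -588))/S(490, -891) = (255744 - 4*(-588)²)/36 = (255744 - 4*345744)*(1/36) = (255744 - 1*1382976)*(1/36) = (255744 - 1382976)*(1/36) = -1127232*1/36 = -31312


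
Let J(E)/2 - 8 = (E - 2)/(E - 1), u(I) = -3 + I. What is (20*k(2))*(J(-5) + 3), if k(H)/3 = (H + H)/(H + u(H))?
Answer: 5120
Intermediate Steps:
k(H) = 6*H/(-3 + 2*H) (k(H) = 3*((H + H)/(H + (-3 + H))) = 3*((2*H)/(-3 + 2*H)) = 3*(2*H/(-3 + 2*H)) = 6*H/(-3 + 2*H))
J(E) = 16 + 2*(-2 + E)/(-1 + E) (J(E) = 16 + 2*((E - 2)/(E - 1)) = 16 + 2*((-2 + E)/(-1 + E)) = 16 + 2*(-2 + E)/(-1 + E))
(20*k(2))*(J(-5) + 3) = (20*(6*2/(-3 + 2*2)))*(2*(-10 + 9*(-5))/(-1 - 5) + 3) = (20*(6*2/(-3 + 4)))*(2*(-10 - 45)/(-6) + 3) = (20*(6*2/1))*(2*(-⅙)*(-55) + 3) = (20*(6*2*1))*(55/3 + 3) = (20*12)*(64/3) = 240*(64/3) = 5120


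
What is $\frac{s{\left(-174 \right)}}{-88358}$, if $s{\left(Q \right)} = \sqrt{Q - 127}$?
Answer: $- \frac{i \sqrt{301}}{88358} \approx - 0.00019635 i$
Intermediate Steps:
$s{\left(Q \right)} = \sqrt{-127 + Q}$
$\frac{s{\left(-174 \right)}}{-88358} = \frac{\sqrt{-127 - 174}}{-88358} = \sqrt{-301} \left(- \frac{1}{88358}\right) = i \sqrt{301} \left(- \frac{1}{88358}\right) = - \frac{i \sqrt{301}}{88358}$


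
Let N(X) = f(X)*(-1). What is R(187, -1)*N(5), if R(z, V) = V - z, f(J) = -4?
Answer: -752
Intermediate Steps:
N(X) = 4 (N(X) = -4*(-1) = 4)
R(187, -1)*N(5) = (-1 - 1*187)*4 = (-1 - 187)*4 = -188*4 = -752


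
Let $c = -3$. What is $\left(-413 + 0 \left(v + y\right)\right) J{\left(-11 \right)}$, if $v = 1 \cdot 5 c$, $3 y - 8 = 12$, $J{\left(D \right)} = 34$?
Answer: $-14042$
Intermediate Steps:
$y = \frac{20}{3}$ ($y = \frac{8}{3} + \frac{1}{3} \cdot 12 = \frac{8}{3} + 4 = \frac{20}{3} \approx 6.6667$)
$v = -15$ ($v = 1 \cdot 5 \left(-3\right) = 5 \left(-3\right) = -15$)
$\left(-413 + 0 \left(v + y\right)\right) J{\left(-11 \right)} = \left(-413 + 0 \left(-15 + \frac{20}{3}\right)\right) 34 = \left(-413 + 0 \left(- \frac{25}{3}\right)\right) 34 = \left(-413 + 0\right) 34 = \left(-413\right) 34 = -14042$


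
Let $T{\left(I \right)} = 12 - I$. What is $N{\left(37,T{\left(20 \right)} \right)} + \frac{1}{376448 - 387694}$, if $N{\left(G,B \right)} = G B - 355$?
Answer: $- \frac{7321147}{11246} \approx -651.0$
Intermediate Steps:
$N{\left(G,B \right)} = -355 + B G$ ($N{\left(G,B \right)} = B G - 355 = -355 + B G$)
$N{\left(37,T{\left(20 \right)} \right)} + \frac{1}{376448 - 387694} = \left(-355 + \left(12 - 20\right) 37\right) + \frac{1}{376448 - 387694} = \left(-355 + \left(12 - 20\right) 37\right) + \frac{1}{-11246} = \left(-355 - 296\right) - \frac{1}{11246} = -651 - \frac{1}{11246} = - \frac{7321147}{11246}$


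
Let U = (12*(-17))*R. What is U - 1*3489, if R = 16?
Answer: -6753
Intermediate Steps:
U = -3264 (U = (12*(-17))*16 = -204*16 = -3264)
U - 1*3489 = -3264 - 1*3489 = -3264 - 3489 = -6753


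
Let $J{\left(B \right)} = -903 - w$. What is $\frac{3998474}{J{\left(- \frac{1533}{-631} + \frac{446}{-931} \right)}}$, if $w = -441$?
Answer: $- \frac{1999237}{231} \approx -8654.7$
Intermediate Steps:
$J{\left(B \right)} = -462$ ($J{\left(B \right)} = -903 - -441 = -903 + 441 = -462$)
$\frac{3998474}{J{\left(- \frac{1533}{-631} + \frac{446}{-931} \right)}} = \frac{3998474}{-462} = 3998474 \left(- \frac{1}{462}\right) = - \frac{1999237}{231}$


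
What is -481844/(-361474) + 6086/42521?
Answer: 11344209744/7685117977 ≈ 1.4761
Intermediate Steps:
-481844/(-361474) + 6086/42521 = -481844*(-1/361474) + 6086*(1/42521) = 240922/180737 + 6086/42521 = 11344209744/7685117977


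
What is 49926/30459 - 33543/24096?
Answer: 20147851/81548896 ≈ 0.24706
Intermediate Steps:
49926/30459 - 33543/24096 = 49926*(1/30459) - 33543*1/24096 = 16642/10153 - 11181/8032 = 20147851/81548896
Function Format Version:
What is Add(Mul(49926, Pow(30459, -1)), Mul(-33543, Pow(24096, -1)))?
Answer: Rational(20147851, 81548896) ≈ 0.24706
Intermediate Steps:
Add(Mul(49926, Pow(30459, -1)), Mul(-33543, Pow(24096, -1))) = Add(Mul(49926, Rational(1, 30459)), Mul(-33543, Rational(1, 24096))) = Add(Rational(16642, 10153), Rational(-11181, 8032)) = Rational(20147851, 81548896)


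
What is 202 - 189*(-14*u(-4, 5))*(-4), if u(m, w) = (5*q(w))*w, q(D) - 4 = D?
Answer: -2381198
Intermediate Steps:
q(D) = 4 + D
u(m, w) = w*(20 + 5*w) (u(m, w) = (5*(4 + w))*w = (20 + 5*w)*w = w*(20 + 5*w))
202 - 189*(-14*u(-4, 5))*(-4) = 202 - 189*(-70*5*(4 + 5))*(-4) = 202 - 189*(-70*5*9)*(-4) = 202 - 189*(-14*225)*(-4) = 202 - (-595350)*(-4) = 202 - 189*12600 = 202 - 2381400 = -2381198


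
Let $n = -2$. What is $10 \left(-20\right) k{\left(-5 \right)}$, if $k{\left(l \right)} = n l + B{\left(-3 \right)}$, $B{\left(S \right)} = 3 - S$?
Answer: $-3200$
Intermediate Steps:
$k{\left(l \right)} = 6 - 2 l$ ($k{\left(l \right)} = - 2 l + \left(3 - -3\right) = - 2 l + \left(3 + 3\right) = - 2 l + 6 = 6 - 2 l$)
$10 \left(-20\right) k{\left(-5 \right)} = 10 \left(-20\right) \left(6 - -10\right) = - 200 \left(6 + 10\right) = \left(-200\right) 16 = -3200$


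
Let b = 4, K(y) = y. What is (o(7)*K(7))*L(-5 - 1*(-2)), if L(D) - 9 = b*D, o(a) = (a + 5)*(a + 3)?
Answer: -2520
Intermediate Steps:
o(a) = (3 + a)*(5 + a) (o(a) = (5 + a)*(3 + a) = (3 + a)*(5 + a))
L(D) = 9 + 4*D
(o(7)*K(7))*L(-5 - 1*(-2)) = ((15 + 7² + 8*7)*7)*(9 + 4*(-5 - 1*(-2))) = ((15 + 49 + 56)*7)*(9 + 4*(-5 + 2)) = (120*7)*(9 + 4*(-3)) = 840*(9 - 12) = 840*(-3) = -2520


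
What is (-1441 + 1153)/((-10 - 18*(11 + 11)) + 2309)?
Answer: -288/1903 ≈ -0.15134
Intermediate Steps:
(-1441 + 1153)/((-10 - 18*(11 + 11)) + 2309) = -288/((-10 - 18*22) + 2309) = -288/((-10 - 396) + 2309) = -288/(-406 + 2309) = -288/1903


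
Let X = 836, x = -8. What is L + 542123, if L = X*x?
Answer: 535435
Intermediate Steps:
L = -6688 (L = 836*(-8) = -6688)
L + 542123 = -6688 + 542123 = 535435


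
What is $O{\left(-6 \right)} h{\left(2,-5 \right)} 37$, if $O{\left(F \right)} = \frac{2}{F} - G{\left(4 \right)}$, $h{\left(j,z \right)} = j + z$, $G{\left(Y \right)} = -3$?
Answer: $-296$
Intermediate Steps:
$O{\left(F \right)} = 3 + \frac{2}{F}$ ($O{\left(F \right)} = \frac{2}{F} - -3 = \frac{2}{F} + 3 = 3 + \frac{2}{F}$)
$O{\left(-6 \right)} h{\left(2,-5 \right)} 37 = \left(3 + \frac{2}{-6}\right) \left(2 - 5\right) 37 = \left(3 + 2 \left(- \frac{1}{6}\right)\right) \left(-3\right) 37 = \left(3 - \frac{1}{3}\right) \left(-3\right) 37 = \frac{8}{3} \left(-3\right) 37 = \left(-8\right) 37 = -296$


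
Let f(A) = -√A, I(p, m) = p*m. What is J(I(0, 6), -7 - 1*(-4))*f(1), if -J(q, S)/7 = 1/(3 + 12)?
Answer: 7/15 ≈ 0.46667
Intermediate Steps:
I(p, m) = m*p
J(q, S) = -7/15 (J(q, S) = -7/(3 + 12) = -7/15)
J(I(0, 6), -7 - 1*(-4))*f(1) = -(-7)*√1/15 = -(-7)/15 = -7/15*(-1) = 7/15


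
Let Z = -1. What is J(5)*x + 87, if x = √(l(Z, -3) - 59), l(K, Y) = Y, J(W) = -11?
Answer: 87 - 11*I*√62 ≈ 87.0 - 86.614*I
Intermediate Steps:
x = I*√62 (x = √(-3 - 59) = √(-62) = I*√62 ≈ 7.874*I)
J(5)*x + 87 = -11*I*√62 + 87 = 87 - 11*I*√62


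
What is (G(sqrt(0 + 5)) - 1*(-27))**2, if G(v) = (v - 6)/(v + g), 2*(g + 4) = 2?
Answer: 7343/8 + 363*sqrt(5)/8 ≈ 1019.3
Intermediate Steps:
g = -3 (g = -4 + (1/2)*2 = -4 + 1 = -3)
G(v) = (-6 + v)/(-3 + v) (G(v) = (v - 6)/(v - 3) = (-6 + v)/(-3 + v))
(G(sqrt(0 + 5)) - 1*(-27))**2 = ((-6 + sqrt(0 + 5))/(-3 + sqrt(0 + 5)) - 1*(-27))**2 = ((-6 + sqrt(5))/(-3 + sqrt(5)) + 27)**2 = (27 + (-6 + sqrt(5))/(-3 + sqrt(5)))**2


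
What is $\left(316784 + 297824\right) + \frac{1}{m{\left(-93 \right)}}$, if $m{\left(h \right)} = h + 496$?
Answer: $\frac{247687025}{403} \approx 6.1461 \cdot 10^{5}$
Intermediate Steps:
$m{\left(h \right)} = 496 + h$
$\left(316784 + 297824\right) + \frac{1}{m{\left(-93 \right)}} = \left(316784 + 297824\right) + \frac{1}{496 - 93} = 614608 + \frac{1}{403} = \frac{247687025}{403}$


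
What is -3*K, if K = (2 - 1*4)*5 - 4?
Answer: 42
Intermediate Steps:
K = -14 (K = (2 - 4)*5 - 4 = -2*5 - 4 = -10 - 4 = -14)
-3*K = -3*(-14) = 42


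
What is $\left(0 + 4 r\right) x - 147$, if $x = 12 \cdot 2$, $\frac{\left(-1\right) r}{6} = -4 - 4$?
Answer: $4461$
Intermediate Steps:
$r = 48$ ($r = - 6 \left(-4 - 4\right) = \left(-6\right) \left(-8\right) = 48$)
$x = 24$
$\left(0 + 4 r\right) x - 147 = \left(0 + 4 \cdot 48\right) 24 - 147 = \left(0 + 192\right) 24 - 147 = 192 \cdot 24 - 147 = 4608 - 147 = 4461$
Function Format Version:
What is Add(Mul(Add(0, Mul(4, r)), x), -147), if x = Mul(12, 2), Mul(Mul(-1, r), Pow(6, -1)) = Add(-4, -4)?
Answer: 4461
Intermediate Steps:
r = 48 (r = Mul(-6, Add(-4, -4)) = Mul(-6, -8) = 48)
x = 24
Add(Mul(Add(0, Mul(4, r)), x), -147) = Add(Mul(Add(0, Mul(4, 48)), 24), -147) = Add(Mul(Add(0, 192), 24), -147) = Add(Mul(192, 24), -147) = Add(4608, -147) = 4461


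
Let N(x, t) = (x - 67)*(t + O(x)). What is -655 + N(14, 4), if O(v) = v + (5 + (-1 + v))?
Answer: -2563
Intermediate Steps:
O(v) = 4 + 2*v (O(v) = v + (4 + v) = 4 + 2*v)
N(x, t) = (-67 + x)*(4 + t + 2*x) (N(x, t) = (x - 67)*(t + (4 + 2*x)) = (-67 + x)*(4 + t + 2*x))
-655 + N(14, 4) = -655 + (-268 - 130*14 - 67*4 + 2*14² + 4*14) = -655 + (-268 - 1820 - 268 + 2*196 + 56) = -655 + (-268 - 1820 - 268 + 392 + 56) = -655 - 1908 = -2563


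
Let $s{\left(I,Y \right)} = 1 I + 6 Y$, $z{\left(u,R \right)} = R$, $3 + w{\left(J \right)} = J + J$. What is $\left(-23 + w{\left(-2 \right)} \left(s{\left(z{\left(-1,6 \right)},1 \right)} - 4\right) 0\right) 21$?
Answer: $-483$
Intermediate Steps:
$w{\left(J \right)} = -3 + 2 J$ ($w{\left(J \right)} = -3 + \left(J + J\right) = -3 + 2 J$)
$s{\left(I,Y \right)} = I + 6 Y$
$\left(-23 + w{\left(-2 \right)} \left(s{\left(z{\left(-1,6 \right)},1 \right)} - 4\right) 0\right) 21 = \left(-23 + \left(-3 + 2 \left(-2\right)\right) \left(\left(6 + 6 \cdot 1\right) - 4\right) 0\right) 21 = \left(-23 + \left(-3 - 4\right) \left(\left(6 + 6\right) - 4\right) 0\right) 21 = \left(-23 - 7 \left(12 - 4\right) 0\right) 21 = \left(-23 - 7 \cdot 8 \cdot 0\right) 21 = \left(-23 - 0\right) 21 = \left(-23 + 0\right) 21 = \left(-23\right) 21 = -483$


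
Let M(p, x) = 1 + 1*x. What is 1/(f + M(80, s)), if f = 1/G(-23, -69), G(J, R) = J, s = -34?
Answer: -23/760 ≈ -0.030263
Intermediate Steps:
M(p, x) = 1 + x
f = -1/23 (f = 1/(-23) = -1/23 ≈ -0.043478)
1/(f + M(80, s)) = 1/(-1/23 + (1 - 34)) = 1/(-1/23 - 33) = 1/(-760/23) = -23/760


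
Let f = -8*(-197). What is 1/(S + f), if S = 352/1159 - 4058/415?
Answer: 480985/753475218 ≈ 0.00063836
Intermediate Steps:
S = -4557142/480985 (S = 352*(1/1159) - 4058*1/415 = 352/1159 - 4058/415 = -4557142/480985 ≈ -9.4746)
f = 1576
1/(S + f) = 1/(-4557142/480985 + 1576) = 1/(753475218/480985) = 480985/753475218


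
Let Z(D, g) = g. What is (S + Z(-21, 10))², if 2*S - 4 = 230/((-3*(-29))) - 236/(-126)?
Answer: 678602500/3337929 ≈ 203.30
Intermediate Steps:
S = 7780/1827 (S = 2 + (230/((-3*(-29))) - 236/(-126))/2 = 2 + (230/87 - 236*(-1/126))/2 = 2 + (230*(1/87) + 118/63)/2 = 2 + (230/87 + 118/63)/2 = 2 + (½)*(8252/1827) = 2 + 4126/1827 = 7780/1827 ≈ 4.2583)
(S + Z(-21, 10))² = (7780/1827 + 10)² = (26050/1827)² = 678602500/3337929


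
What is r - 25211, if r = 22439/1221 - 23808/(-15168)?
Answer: -2429903764/96459 ≈ -25191.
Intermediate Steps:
r = 1924085/96459 (r = 22439*(1/1221) - 23808*(-1/15168) = 22439/1221 + 124/79 = 1924085/96459 ≈ 19.947)
r - 25211 = 1924085/96459 - 25211 = -2429903764/96459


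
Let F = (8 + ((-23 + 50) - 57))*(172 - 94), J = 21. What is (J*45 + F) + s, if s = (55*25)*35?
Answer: 47354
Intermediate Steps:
s = 48125 (s = 1375*35 = 48125)
F = -1716 (F = (8 + (27 - 57))*78 = (8 - 30)*78 = -22*78 = -1716)
(J*45 + F) + s = (21*45 - 1716) + 48125 = (945 - 1716) + 48125 = -771 + 48125 = 47354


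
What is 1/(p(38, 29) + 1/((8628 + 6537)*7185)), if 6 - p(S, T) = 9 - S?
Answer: 108960525/3813618376 ≈ 0.028571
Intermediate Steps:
p(S, T) = -3 + S (p(S, T) = 6 - (9 - S) = 6 + (-9 + S) = -3 + S)
1/(p(38, 29) + 1/((8628 + 6537)*7185)) = 1/((-3 + 38) + 1/((8628 + 6537)*7185)) = 1/(35 + (1/7185)/15165) = 1/(35 + (1/15165)*(1/7185)) = 1/(35 + 1/108960525) = 1/(3813618376/108960525) = 108960525/3813618376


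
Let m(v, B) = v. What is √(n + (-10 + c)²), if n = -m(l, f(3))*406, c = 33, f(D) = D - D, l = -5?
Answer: √2559 ≈ 50.587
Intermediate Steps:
f(D) = 0
n = 2030 (n = -1*(-5)*406 = 5*406 = 2030)
√(n + (-10 + c)²) = √(2030 + (-10 + 33)²) = √(2030 + 23²) = √(2030 + 529) = √2559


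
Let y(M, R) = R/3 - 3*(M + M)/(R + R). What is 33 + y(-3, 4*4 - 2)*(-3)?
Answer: 239/14 ≈ 17.071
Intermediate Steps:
y(M, R) = R/3 - 3*M/R (y(M, R) = R*(⅓) - 3*M/R = R/3 - 3*M/R)
33 + y(-3, 4*4 - 2)*(-3) = 33 + ((4*4 - 2)/3 - 3*(-3)/(4*4 - 2))*(-3) = 33 + ((16 - 2)/3 - 3*(-3)/(16 - 2))*(-3) = 33 + ((⅓)*14 - 3*(-3)/14)*(-3) = 33 + (14/3 - 3*(-3)*1/14)*(-3) = 33 + (14/3 + 9/14)*(-3) = 33 + (223/42)*(-3) = 33 - 223/14 = 239/14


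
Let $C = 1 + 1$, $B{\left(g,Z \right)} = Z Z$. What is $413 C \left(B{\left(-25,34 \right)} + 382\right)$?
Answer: $1270388$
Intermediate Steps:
$B{\left(g,Z \right)} = Z^{2}$
$C = 2$
$413 C \left(B{\left(-25,34 \right)} + 382\right) = 413 \cdot 2 \left(34^{2} + 382\right) = 826 \left(1156 + 382\right) = 826 \cdot 1538 = 1270388$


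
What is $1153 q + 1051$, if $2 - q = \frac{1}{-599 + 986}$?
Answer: $\frac{1298006}{387} \approx 3354.0$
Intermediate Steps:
$q = \frac{773}{387}$ ($q = 2 - \frac{1}{-599 + 986} = 2 - \frac{1}{387} = \frac{773}{387} \approx 1.9974$)
$1153 q + 1051 = 1153 \cdot \frac{773}{387} + 1051 = \frac{891269}{387} + 1051 = \frac{1298006}{387}$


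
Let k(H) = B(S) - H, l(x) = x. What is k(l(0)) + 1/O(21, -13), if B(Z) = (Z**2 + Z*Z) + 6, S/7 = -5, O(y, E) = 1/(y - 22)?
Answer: 2455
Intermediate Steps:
O(y, E) = 1/(-22 + y)
S = -35 (S = 7*(-5) = -35)
B(Z) = 6 + 2*Z**2 (B(Z) = (Z**2 + Z**2) + 6 = 2*Z**2 + 6 = 6 + 2*Z**2)
k(H) = 2456 - H (k(H) = (6 + 2*(-35)**2) - H = (6 + 2*1225) - H = (6 + 2450) - H = 2456 - H)
k(l(0)) + 1/O(21, -13) = (2456 - 1*0) + 1/(1/(-22 + 21)) = (2456 + 0) + 1/(1/(-1)) = 2456 + 1/(-1) = 2456 - 1 = 2455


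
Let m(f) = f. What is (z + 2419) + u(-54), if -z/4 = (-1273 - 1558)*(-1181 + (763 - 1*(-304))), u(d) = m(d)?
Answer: -1288571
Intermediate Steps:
u(d) = d
z = -1290936 (z = -4*(-1273 - 1558)*(-1181 + (763 - 1*(-304))) = -(-11324)*(-1181 + (763 + 304)) = -(-11324)*(-1181 + 1067) = -(-11324)*(-114) = -4*322734 = -1290936)
(z + 2419) + u(-54) = (-1290936 + 2419) - 54 = -1288517 - 54 = -1288571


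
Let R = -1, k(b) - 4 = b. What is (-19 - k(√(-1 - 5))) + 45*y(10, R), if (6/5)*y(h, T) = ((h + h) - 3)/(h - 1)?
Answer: 287/6 - I*√6 ≈ 47.833 - 2.4495*I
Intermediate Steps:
k(b) = 4 + b
y(h, T) = 5*(-3 + 2*h)/(6*(-1 + h)) (y(h, T) = 5*(((h + h) - 3)/(h - 1))/6 = 5*((2*h - 3)/(-1 + h))/6 = 5*((-3 + 2*h)/(-1 + h))/6 = 5*(-3 + 2*h)/(6*(-1 + h)))
(-19 - k(√(-1 - 5))) + 45*y(10, R) = (-19 - (4 + √(-1 - 5))) + 45*(5*(-3 + 2*10)/(6*(-1 + 10))) = (-19 - (4 + √(-6))) + 45*((⅚)*(-3 + 20)/9) = (-19 - (4 + I*√6)) + 45*((⅚)*(⅑)*17) = (-19 + (-4 - I*√6)) + 45*(85/54) = (-23 - I*√6) + 425/6 = 287/6 - I*√6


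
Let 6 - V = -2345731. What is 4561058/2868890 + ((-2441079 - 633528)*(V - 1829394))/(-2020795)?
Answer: 91090414135592560/115948771351 ≈ 7.8561e+5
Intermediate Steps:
V = 2345737 (V = 6 - 1*(-2345731) = 6 + 2345731 = 2345737)
4561058/2868890 + ((-2441079 - 633528)*(V - 1829394))/(-2020795) = 4561058/2868890 + ((-2441079 - 633528)*(2345737 - 1829394))/(-2020795) = 4561058*(1/2868890) - 3074607*516343*(-1/2020795) = 2280529/1434445 - 1587551802201*(-1/2020795) = 2280529/1434445 + 1587551802201/2020795 = 91090414135592560/115948771351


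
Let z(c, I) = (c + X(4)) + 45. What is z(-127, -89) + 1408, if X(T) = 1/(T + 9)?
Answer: 17239/13 ≈ 1326.1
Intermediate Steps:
X(T) = 1/(9 + T)
z(c, I) = 586/13 + c (z(c, I) = (c + 1/(9 + 4)) + 45 = (c + 1/13) + 45 = (1/13 + c) + 45 = 586/13 + c)
z(-127, -89) + 1408 = (586/13 - 127) + 1408 = -1065/13 + 1408 = 17239/13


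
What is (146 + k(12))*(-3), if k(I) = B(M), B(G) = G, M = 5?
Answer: -453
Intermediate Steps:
k(I) = 5
(146 + k(12))*(-3) = (146 + 5)*(-3) = 151*(-3) = -453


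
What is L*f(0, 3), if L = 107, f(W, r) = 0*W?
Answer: 0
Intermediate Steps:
f(W, r) = 0
L*f(0, 3) = 107*0 = 0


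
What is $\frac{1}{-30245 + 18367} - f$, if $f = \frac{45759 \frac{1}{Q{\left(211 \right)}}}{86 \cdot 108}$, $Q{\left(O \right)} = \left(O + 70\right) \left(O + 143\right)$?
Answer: $- \frac{244573319}{1829042762256} \approx -0.00013372$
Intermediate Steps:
$Q{\left(O \right)} = \left(70 + O\right) \left(143 + O\right)$
$f = \frac{15253}{307971504}$ ($f = \frac{45759 \frac{1}{10010 + 211^{2} + 213 \cdot 211}}{86 \cdot 108} = \frac{45759 \frac{1}{10010 + 44521 + 44943}}{9288} = \frac{45759}{99474} \cdot \frac{1}{9288} = 45759 \cdot \frac{1}{99474} \cdot \frac{1}{9288} = \frac{15253}{33158} \cdot \frac{1}{9288} = \frac{15253}{307971504} \approx 4.9527 \cdot 10^{-5}$)
$\frac{1}{-30245 + 18367} - f = \frac{1}{-30245 + 18367} - \frac{15253}{307971504} = \frac{1}{-11878} - \frac{15253}{307971504} = - \frac{1}{11878} - \frac{15253}{307971504} = - \frac{244573319}{1829042762256}$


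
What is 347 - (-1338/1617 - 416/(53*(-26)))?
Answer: 9927763/28567 ≈ 347.53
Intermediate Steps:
347 - (-1338/1617 - 416/(53*(-26))) = 347 - (-1338*1/1617 - 416/(-1378)) = 347 - (-446/539 - 416*(-1/1378)) = 347 - (-446/539 + 16/53) = 347 - 1*(-15014/28567) = 347 + 15014/28567 = 9927763/28567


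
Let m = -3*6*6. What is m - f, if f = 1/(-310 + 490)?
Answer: -19441/180 ≈ -108.01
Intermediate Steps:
f = 1/180 ≈ 0.0055556
m = -108 (m = -18*6 = -108)
m - f = -108 - 1*1/180 = -108 - 1/180 = -19441/180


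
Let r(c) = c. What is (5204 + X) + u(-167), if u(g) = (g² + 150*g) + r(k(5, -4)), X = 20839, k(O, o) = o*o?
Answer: 28898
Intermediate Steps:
k(O, o) = o²
u(g) = 16 + g² + 150*g (u(g) = (g² + 150*g) + (-4)² = (g² + 150*g) + 16 = 16 + g² + 150*g)
(5204 + X) + u(-167) = (5204 + 20839) + (16 + (-167)² + 150*(-167)) = 26043 + (16 + 27889 - 25050) = 26043 + 2855 = 28898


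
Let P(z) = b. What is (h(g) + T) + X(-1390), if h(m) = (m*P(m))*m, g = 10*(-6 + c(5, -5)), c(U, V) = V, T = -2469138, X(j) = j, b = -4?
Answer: -2518928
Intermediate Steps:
P(z) = -4
g = -110 (g = 10*(-6 - 5) = 10*(-11) = -110)
h(m) = -4*m² (h(m) = (m*(-4))*m = (-4*m)*m = -4*m²)
(h(g) + T) + X(-1390) = (-4*(-110)² - 2469138) - 1390 = (-4*12100 - 2469138) - 1390 = (-48400 - 2469138) - 1390 = -2517538 - 1390 = -2518928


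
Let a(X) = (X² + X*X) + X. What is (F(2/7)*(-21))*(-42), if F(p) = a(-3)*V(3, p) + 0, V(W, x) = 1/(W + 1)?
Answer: 6615/2 ≈ 3307.5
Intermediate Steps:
a(X) = X + 2*X² (a(X) = (X² + X²) + X = 2*X² + X = X + 2*X²)
V(W, x) = 1/(1 + W)
F(p) = 15/4 (F(p) = (-3*(1 + 2*(-3)))/(1 + 3) + 0 = -3*(1 - 6)/4 + 0 = -3*(-5)*(¼) + 0 = 15*(¼) + 0 = 15/4 + 0 = 15/4)
(F(2/7)*(-21))*(-42) = ((15/4)*(-21))*(-42) = -315/4*(-42) = 6615/2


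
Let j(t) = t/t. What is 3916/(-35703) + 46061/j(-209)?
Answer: 1644511967/35703 ≈ 46061.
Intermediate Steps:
j(t) = 1
3916/(-35703) + 46061/j(-209) = 3916/(-35703) + 46061/1 = 3916*(-1/35703) + 46061*1 = -3916/35703 + 46061 = 1644511967/35703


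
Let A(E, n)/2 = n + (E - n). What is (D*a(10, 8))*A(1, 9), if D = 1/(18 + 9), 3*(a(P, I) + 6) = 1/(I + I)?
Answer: -287/648 ≈ -0.44290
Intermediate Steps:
a(P, I) = -6 + 1/(6*I) (a(P, I) = -6 + 1/(3*(I + I)) = -6 + 1/(3*((2*I))) = -6 + (1/(2*I))/3 = -6 + 1/(6*I))
D = 1/27 ≈ 0.037037
A(E, n) = 2*E (A(E, n) = 2*(n + (E - n)) = 2*E)
(D*a(10, 8))*A(1, 9) = ((-6 + (⅙)/8)/27)*(2*1) = ((-6 + (⅙)*(⅛))/27)*2 = ((-6 + 1/48)/27)*2 = ((1/27)*(-287/48))*2 = -287/1296*2 = -287/648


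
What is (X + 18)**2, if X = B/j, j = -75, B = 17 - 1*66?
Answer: 1957201/5625 ≈ 347.95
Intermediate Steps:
B = -49 (B = 17 - 66 = -49)
X = 49/75 (X = -49/(-75) = -49*(-1/75) = 49/75 ≈ 0.65333)
(X + 18)**2 = (49/75 + 18)**2 = (1399/75)**2 = 1957201/5625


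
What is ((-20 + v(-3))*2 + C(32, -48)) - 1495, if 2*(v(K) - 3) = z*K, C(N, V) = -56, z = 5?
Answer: -1600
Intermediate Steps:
v(K) = 3 + 5*K/2 (v(K) = 3 + (5*K)/2 = 3 + 5*K/2)
((-20 + v(-3))*2 + C(32, -48)) - 1495 = ((-20 + (3 + (5/2)*(-3)))*2 - 56) - 1495 = ((-20 + (3 - 15/2))*2 - 56) - 1495 = ((-20 - 9/2)*2 - 56) - 1495 = (-49/2*2 - 56) - 1495 = (-49 - 56) - 1495 = -105 - 1495 = -1600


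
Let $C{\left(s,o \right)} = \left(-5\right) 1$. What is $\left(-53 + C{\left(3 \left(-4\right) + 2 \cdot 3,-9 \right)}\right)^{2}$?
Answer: $3364$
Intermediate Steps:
$C{\left(s,o \right)} = -5$
$\left(-53 + C{\left(3 \left(-4\right) + 2 \cdot 3,-9 \right)}\right)^{2} = \left(-53 - 5\right)^{2} = \left(-58\right)^{2} = 3364$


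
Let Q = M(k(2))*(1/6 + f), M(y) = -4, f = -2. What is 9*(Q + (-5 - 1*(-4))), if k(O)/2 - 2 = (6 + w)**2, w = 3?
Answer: 57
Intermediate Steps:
k(O) = 166 (k(O) = 4 + 2*(6 + 3)**2 = 4 + 2*9**2 = 4 + 2*81 = 4 + 162 = 166)
Q = 22/3 (Q = -4*(1/6 - 2) = -4*(-11/6) = 22/3 ≈ 7.3333)
9*(Q + (-5 - 1*(-4))) = 9*(22/3 + (-5 - 1*(-4))) = 9*(22/3 + (-5 + 4)) = 9*(22/3 - 1) = 9*(19/3) = 57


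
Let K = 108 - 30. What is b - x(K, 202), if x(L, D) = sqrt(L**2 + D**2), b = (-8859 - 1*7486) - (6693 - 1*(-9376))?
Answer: -32414 - 2*sqrt(11722) ≈ -32631.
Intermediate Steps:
b = -32414 (b = (-8859 - 7486) - (6693 + 9376) = -16345 - 1*16069 = -16345 - 16069 = -32414)
K = 78
x(L, D) = sqrt(D**2 + L**2)
b - x(K, 202) = -32414 - sqrt(202**2 + 78**2) = -32414 - sqrt(40804 + 6084) = -32414 - sqrt(46888) = -32414 - 2*sqrt(11722)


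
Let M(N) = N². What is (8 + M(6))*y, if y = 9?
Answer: 396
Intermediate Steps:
(8 + M(6))*y = (8 + 6²)*9 = (8 + 36)*9 = 44*9 = 396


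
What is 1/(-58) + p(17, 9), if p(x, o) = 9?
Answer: 521/58 ≈ 8.9828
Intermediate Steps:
1/(-58) + p(17, 9) = 1/(-58) + 9 = -1/58 + 9 = 521/58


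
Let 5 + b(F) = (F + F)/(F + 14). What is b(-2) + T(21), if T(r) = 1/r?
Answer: -37/7 ≈ -5.2857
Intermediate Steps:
b(F) = -5 + 2*F/(14 + F) (b(F) = -5 + (F + F)/(F + 14) = -5 + (2*F)/(14 + F) = -5 + 2*F/(14 + F))
b(-2) + T(21) = (-70 - 3*(-2))/(14 - 2) + 1/21 = (-70 + 6)/12 + 1/21 = (1/12)*(-64) + 1/21 = -16/3 + 1/21 = -37/7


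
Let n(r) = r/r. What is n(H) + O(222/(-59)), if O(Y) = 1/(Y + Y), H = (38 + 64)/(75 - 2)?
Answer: 385/444 ≈ 0.86712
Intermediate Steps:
H = 102/73 ≈ 1.3973
O(Y) = 1/(2*Y)
n(r) = 1
n(H) + O(222/(-59)) = 1 + 1/(2*((222/(-59)))) = 1 + 1/(2*((222*(-1/59)))) = 1 + 1/(2*(-222/59)) = 1 + (½)*(-59/222) = 1 - 59/444 = 385/444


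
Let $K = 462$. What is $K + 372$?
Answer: $834$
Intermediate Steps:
$K + 372 = 462 + 372 = 834$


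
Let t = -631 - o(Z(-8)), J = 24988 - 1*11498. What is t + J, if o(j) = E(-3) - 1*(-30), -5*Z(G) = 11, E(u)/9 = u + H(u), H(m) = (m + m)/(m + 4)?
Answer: 12910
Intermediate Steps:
H(m) = 2*m/(4 + m) (H(m) = (2*m)/(4 + m) = 2*m/(4 + m))
E(u) = 9*u + 18*u/(4 + u) (E(u) = 9*(u + 2*u/(4 + u)) = 9*u + 18*u/(4 + u))
Z(G) = -11/5 (Z(G) = -⅕*11 = -11/5)
J = 13490 (J = 24988 - 11498 = 13490)
o(j) = -51 (o(j) = 9*(-3)*(6 - 3)/(4 - 3) - 1*(-30) = 9*(-3)*3/1 + 30 = 9*(-3)*1*3 + 30 = -81 + 30 = -51)
t = -580 (t = -631 - 1*(-51) = -631 + 51 = -580)
t + J = -580 + 13490 = 12910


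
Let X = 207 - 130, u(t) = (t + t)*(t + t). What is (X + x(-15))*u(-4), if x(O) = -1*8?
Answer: 4416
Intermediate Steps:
x(O) = -8
u(t) = 4*t² (u(t) = (2*t)*(2*t) = 4*t²)
X = 77
(X + x(-15))*u(-4) = (77 - 8)*(4*(-4)²) = 69*(4*16) = 69*64 = 4416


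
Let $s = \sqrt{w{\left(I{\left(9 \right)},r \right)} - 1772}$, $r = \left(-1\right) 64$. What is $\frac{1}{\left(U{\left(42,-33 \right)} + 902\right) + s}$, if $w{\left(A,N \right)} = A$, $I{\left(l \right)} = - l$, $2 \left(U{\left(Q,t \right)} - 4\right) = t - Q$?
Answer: $\frac{3474}{3024293} - \frac{4 i \sqrt{1781}}{3024293} \approx 0.0011487 - 5.5817 \cdot 10^{-5} i$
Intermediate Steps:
$r = -64$
$U{\left(Q,t \right)} = 4 + \frac{t}{2} - \frac{Q}{2}$ ($U{\left(Q,t \right)} = 4 + \frac{t - Q}{2} = 4 - \left(\frac{Q}{2} - \frac{t}{2}\right) = 4 + \frac{t}{2} - \frac{Q}{2}$)
$s = i \sqrt{1781}$ ($s = \sqrt{\left(-1\right) 9 - 1772} = \sqrt{-9 - 1772} = \sqrt{-1781} = i \sqrt{1781} \approx 42.202 i$)
$\frac{1}{\left(U{\left(42,-33 \right)} + 902\right) + s} = \frac{1}{\left(\left(4 + \frac{1}{2} \left(-33\right) - 21\right) + 902\right) + i \sqrt{1781}} = \frac{1}{\left(\left(4 - \frac{33}{2} - 21\right) + 902\right) + i \sqrt{1781}} = \frac{1}{\left(- \frac{67}{2} + 902\right) + i \sqrt{1781}} = \frac{1}{\frac{1737}{2} + i \sqrt{1781}}$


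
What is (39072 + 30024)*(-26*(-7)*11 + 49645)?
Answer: 3568601112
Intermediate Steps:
(39072 + 30024)*(-26*(-7)*11 + 49645) = 69096*(182*11 + 49645) = 69096*(2002 + 49645) = 69096*51647 = 3568601112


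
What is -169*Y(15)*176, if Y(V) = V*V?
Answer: -6692400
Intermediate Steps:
Y(V) = V²
-169*Y(15)*176 = -169*15²*176 = -169*225*176 = -38025*176 = -6692400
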